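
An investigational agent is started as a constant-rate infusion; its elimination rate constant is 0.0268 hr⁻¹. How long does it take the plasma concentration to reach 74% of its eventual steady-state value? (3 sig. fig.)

50.3 hours

f = 1 − e^(−kt)  ⇒  t = −ln(1 − f) / k
t = −ln(1 − 0.74) / 0.02680 = 1.347 / 0.02680 ≈ 50.3 hours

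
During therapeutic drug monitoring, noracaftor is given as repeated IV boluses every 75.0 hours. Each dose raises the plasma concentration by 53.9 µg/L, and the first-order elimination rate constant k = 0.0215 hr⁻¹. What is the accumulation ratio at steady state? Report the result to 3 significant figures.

1.25

Fraction remaining after one interval: e^(−kτ) = e^(−0.02150 × 75.0) = 0.1994
R = 1 / (1 − 0.1994) = 1 / 0.8006 ≈ 1.25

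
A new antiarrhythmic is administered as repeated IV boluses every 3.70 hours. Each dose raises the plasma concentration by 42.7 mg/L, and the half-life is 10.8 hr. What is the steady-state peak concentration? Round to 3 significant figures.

k = ln 2 / 10.8 = 0.06418 hr⁻¹
Fraction remaining after one interval: e^(−kτ) = e^(−0.06418 × 3.70) = 0.7886
R = 1 / (1 − 0.7886) = 4.731
Css,max = 42.7 × 4.731 ≈ 202 mg/L

202 mg/L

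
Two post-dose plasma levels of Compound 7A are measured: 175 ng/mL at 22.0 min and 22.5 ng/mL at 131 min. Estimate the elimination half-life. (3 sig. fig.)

36.8 minutes

k = ln(C₁/C₂) / (t₂ − t₁) = ln(175/22.5) / (131 − 22.0)
  = 2.051 / 109.0 = 0.01882 min⁻¹
t½ = ln 2 / k = ln 2 / 0.01882 ≈ 36.8 minutes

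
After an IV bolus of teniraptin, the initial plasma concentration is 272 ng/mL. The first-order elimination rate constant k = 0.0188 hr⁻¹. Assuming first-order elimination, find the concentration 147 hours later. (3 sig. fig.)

17.2 ng/mL

C(t) = C₀ e^(−kt) = 272 × e^(−0.01880 × 147) = 272 × e^(−2.764) = 272 × 0.06306 ≈ 17.2 ng/mL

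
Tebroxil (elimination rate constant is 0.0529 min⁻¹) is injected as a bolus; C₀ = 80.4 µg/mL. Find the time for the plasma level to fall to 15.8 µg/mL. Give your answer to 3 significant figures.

C(t) = C₀ e^(−kt)  ⇒  t = ln(C₀/C) / k
t = ln(80.4/15.8) / 0.05290 = 1.627 / 0.05290 ≈ 30.8 minutes

30.8 minutes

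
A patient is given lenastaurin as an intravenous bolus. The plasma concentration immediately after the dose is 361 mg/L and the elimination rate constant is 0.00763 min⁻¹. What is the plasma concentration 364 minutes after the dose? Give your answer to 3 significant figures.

C(t) = C₀ e^(−kt) = 361 × e^(−0.007630 × 364) = 361 × e^(−2.777) = 361 × 0.06220 ≈ 22.5 mg/L

22.5 mg/L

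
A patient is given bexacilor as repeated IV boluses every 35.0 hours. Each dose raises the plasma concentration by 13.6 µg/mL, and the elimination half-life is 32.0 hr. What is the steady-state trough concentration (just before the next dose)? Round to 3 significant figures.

k = ln 2 / 32.0 = 0.02166 hr⁻¹
Fraction remaining after one interval: e^(−kτ) = e^(−0.02166 × 35.0) = 0.4685
R = 1 / (1 − 0.4685) = 1.882
Css,max = 13.6 × 1.882 = 25.59 µg/mL
Css,min = Css,max × e^(−kτ) = 25.59 × 0.4685 ≈ 12.0 µg/mL

12.0 µg/mL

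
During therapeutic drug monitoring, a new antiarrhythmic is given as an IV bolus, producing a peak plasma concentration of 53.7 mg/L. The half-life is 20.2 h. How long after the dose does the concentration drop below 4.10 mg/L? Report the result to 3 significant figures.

k = ln 2 / 20.2 = 0.03431 h⁻¹
C(t) = C₀ e^(−kt)  ⇒  t = ln(C₀/C) / k
t = ln(53.7/4.10) / 0.03431 = 2.572 / 0.03431 ≈ 75.0 hours

75.0 hours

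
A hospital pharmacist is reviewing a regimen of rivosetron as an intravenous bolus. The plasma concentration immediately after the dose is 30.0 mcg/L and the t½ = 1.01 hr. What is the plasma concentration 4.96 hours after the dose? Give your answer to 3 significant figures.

k = ln 2 / 1.01 = 0.6863 hr⁻¹
C(t) = C₀ e^(−kt) = 30.0 × e^(−0.6863 × 4.96) = 30.0 × e^(−3.404) = 30.0 × 0.03324 ≈ 0.997 mcg/L

0.997 mcg/L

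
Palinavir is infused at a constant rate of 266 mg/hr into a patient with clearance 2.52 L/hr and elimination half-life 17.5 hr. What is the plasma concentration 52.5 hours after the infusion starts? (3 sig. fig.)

92.4 µg/mL

Css = rate / CL = 266 / 2.52 = 105.6 µg/mL
k = ln 2 / 17.5 = 0.03961 hr⁻¹
C(t) = Css (1 − e^(−kt)) = 105.6 × (1 − e^(−2.079)) = 105.6 × 0.8750 ≈ 92.4 µg/mL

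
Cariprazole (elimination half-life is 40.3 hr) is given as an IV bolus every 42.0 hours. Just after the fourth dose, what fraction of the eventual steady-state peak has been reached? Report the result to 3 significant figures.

k = ln 2 / 40.3 = 0.01720 hr⁻¹
f_n = 1 − e^(−nkτ) = 1 − e^(−4 × 0.01720 × 42.0) = 1 − e^(−2.890) = 1 − 0.05560 ≈ 0.944

0.944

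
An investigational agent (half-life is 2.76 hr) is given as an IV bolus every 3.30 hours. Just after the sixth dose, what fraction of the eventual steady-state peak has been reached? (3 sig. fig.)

0.993

k = ln 2 / 2.76 = 0.2511 hr⁻¹
f_n = 1 − e^(−nkτ) = 1 − e^(−6 × 0.2511 × 3.30) = 1 − e^(−4.973) = 1 − 0.006925 ≈ 0.993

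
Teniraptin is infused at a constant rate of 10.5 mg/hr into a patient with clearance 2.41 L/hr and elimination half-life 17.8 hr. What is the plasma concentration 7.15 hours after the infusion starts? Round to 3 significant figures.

Css = rate / CL = 10.5 / 2.41 = 4.357 µg/mL
k = ln 2 / 17.8 = 0.03894 hr⁻¹
C(t) = Css (1 − e^(−kt)) = 4.357 × (1 − e^(−0.2784)) = 4.357 × 0.2430 ≈ 1.06 µg/mL

1.06 µg/mL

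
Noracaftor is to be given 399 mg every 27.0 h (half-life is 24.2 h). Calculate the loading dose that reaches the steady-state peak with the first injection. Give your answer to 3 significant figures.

k = ln 2 / 24.2 = 0.02864 h⁻¹
Accumulation ratio R = 1 / (1 − e^(−kτ)) = 1 / (1 − e^(−0.02864×27.0)) = 1 / (1 − 0.4615) = 1.857
Loading dose = maintenance dose × R = 399 × 1.857 ≈ 741 mg

741 mg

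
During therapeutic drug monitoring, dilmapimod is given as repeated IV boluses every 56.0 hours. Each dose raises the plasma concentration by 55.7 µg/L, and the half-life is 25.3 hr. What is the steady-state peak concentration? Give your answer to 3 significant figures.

k = ln 2 / 25.3 = 0.02740 hr⁻¹
Fraction remaining after one interval: e^(−kτ) = e^(−0.02740 × 56.0) = 0.2156
R = 1 / (1 − 0.2156) = 1.275
Css,max = 55.7 × 1.275 ≈ 71.0 µg/L

71.0 µg/L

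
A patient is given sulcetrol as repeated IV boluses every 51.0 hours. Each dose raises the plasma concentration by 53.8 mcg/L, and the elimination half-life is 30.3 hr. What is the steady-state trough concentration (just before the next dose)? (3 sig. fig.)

24.3 mcg/L

k = ln 2 / 30.3 = 0.02288 hr⁻¹
Fraction remaining after one interval: e^(−kτ) = e^(−0.02288 × 51.0) = 0.3114
R = 1 / (1 − 0.3114) = 1.452
Css,max = 53.8 × 1.452 = 78.13 mcg/L
Css,min = Css,max × e^(−kτ) = 78.13 × 0.3114 ≈ 24.3 mcg/L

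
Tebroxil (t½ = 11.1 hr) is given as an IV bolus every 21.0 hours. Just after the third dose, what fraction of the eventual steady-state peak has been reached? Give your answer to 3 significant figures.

k = ln 2 / 11.1 = 0.06245 hr⁻¹
f_n = 1 − e^(−nkτ) = 1 − e^(−3 × 0.06245 × 21.0) = 1 − e^(−3.934) = 1 − 0.01956 ≈ 0.980

0.980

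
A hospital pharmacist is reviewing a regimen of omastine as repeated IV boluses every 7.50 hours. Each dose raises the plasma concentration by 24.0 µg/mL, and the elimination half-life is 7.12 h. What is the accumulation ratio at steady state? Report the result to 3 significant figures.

1.93

k = ln 2 / 7.12 = 0.09735 h⁻¹
Fraction remaining after one interval: e^(−kτ) = e^(−0.09735 × 7.50) = 0.4818
R = 1 / (1 − 0.4818) = 1 / 0.5182 ≈ 1.93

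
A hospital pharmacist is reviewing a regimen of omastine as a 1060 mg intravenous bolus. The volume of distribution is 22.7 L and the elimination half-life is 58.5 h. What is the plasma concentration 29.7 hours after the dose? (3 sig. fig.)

C₀ = dose / V = 1060 / 22.7 = 46.70 mg/L
k = ln 2 / 58.5 = 0.01185 h⁻¹
C(t) = C₀ e^(−kt) = 46.70 × e^(−0.01185 × 29.7) = 46.70 × e^(−0.3519) = 46.70 × 0.7033 ≈ 32.8 mg/L

32.8 mg/L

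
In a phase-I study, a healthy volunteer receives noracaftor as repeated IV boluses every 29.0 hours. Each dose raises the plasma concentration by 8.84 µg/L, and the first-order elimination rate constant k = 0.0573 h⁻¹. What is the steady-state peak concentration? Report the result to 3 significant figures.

10.9 µg/L

Fraction remaining after one interval: e^(−kτ) = e^(−0.05730 × 29.0) = 0.1898
R = 1 / (1 − 0.1898) = 1.234
Css,max = 8.84 × 1.234 ≈ 10.9 µg/L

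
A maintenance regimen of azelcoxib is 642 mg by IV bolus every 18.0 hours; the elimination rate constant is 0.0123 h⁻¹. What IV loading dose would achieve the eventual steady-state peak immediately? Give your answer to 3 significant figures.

3230 mg

Accumulation ratio R = 1 / (1 − e^(−kτ)) = 1 / (1 − e^(−0.01230×18.0)) = 1 / (1 − 0.8014) = 5.035
Loading dose = maintenance dose × R = 642 × 5.035 ≈ 3230 mg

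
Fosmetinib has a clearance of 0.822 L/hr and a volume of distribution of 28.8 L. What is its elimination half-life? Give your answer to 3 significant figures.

24.3 hours

k = CL / V = 0.822 / 28.8 = 0.02854 hr⁻¹
t½ = ln 2 / k = ln 2 / 0.02854 ≈ 24.3 hours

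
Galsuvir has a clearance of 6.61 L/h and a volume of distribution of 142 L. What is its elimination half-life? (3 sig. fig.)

14.9 hours

k = CL / V = 6.61 / 142 = 0.04655 h⁻¹
t½ = ln 2 / k = ln 2 / 0.04655 ≈ 14.9 hours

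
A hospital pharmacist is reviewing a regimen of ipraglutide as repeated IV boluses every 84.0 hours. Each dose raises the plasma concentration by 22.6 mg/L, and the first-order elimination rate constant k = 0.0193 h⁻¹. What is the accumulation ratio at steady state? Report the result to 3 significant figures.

Fraction remaining after one interval: e^(−kτ) = e^(−0.01930 × 84.0) = 0.1977
R = 1 / (1 − 0.1977) = 1 / 0.8023 ≈ 1.25

1.25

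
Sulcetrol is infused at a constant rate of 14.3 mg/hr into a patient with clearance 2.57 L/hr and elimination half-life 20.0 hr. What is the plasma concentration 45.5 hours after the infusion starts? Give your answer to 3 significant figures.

4.41 mg/L

Css = rate / CL = 14.3 / 2.57 = 5.564 mg/L
k = ln 2 / 20.0 = 0.03466 hr⁻¹
C(t) = Css (1 − e^(−kt)) = 5.564 × (1 − e^(−1.577)) = 5.564 × 0.7934 ≈ 4.41 mg/L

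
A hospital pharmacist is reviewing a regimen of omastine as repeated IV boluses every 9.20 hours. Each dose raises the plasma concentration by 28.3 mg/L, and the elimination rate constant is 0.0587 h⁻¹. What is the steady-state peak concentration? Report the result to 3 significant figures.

67.8 mg/L

Fraction remaining after one interval: e^(−kτ) = e^(−0.05870 × 9.20) = 0.5827
R = 1 / (1 − 0.5827) = 2.397
Css,max = 28.3 × 2.397 ≈ 67.8 mg/L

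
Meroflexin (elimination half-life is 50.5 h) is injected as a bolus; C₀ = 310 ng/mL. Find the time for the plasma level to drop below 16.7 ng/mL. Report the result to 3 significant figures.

k = ln 2 / 50.5 = 0.01373 h⁻¹
C(t) = C₀ e^(−kt)  ⇒  t = ln(C₀/C) / k
t = ln(310/16.7) / 0.01373 = 2.921 / 0.01373 ≈ 213 hours

213 hours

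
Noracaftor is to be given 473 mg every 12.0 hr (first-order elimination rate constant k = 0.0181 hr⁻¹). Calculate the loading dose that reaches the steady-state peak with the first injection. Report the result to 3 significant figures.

Accumulation ratio R = 1 / (1 − e^(−kτ)) = 1 / (1 − e^(−0.01810×12.0)) = 1 / (1 − 0.8048) = 5.122
Loading dose = maintenance dose × R = 473 × 5.122 ≈ 2420 mg

2420 mg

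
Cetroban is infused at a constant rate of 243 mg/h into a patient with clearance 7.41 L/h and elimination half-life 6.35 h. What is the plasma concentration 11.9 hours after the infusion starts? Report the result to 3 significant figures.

23.8 µg/mL

Css = rate / CL = 243 / 7.41 = 32.79 µg/mL
k = ln 2 / 6.35 = 0.1092 h⁻¹
C(t) = Css (1 − e^(−kt)) = 32.79 × (1 − e^(−1.299)) = 32.79 × 0.7272 ≈ 23.8 µg/mL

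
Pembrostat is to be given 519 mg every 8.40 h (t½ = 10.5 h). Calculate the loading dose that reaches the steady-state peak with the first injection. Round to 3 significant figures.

1220 mg

k = ln 2 / 10.5 = 0.06601 h⁻¹
Accumulation ratio R = 1 / (1 − e^(−kτ)) = 1 / (1 − e^(−0.06601×8.40)) = 1 / (1 − 0.5743) = 2.349
Loading dose = maintenance dose × R = 519 × 2.349 ≈ 1220 mg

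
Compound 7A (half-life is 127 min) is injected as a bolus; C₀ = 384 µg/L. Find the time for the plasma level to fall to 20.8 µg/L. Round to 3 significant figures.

k = ln 2 / 127 = 0.005458 min⁻¹
C(t) = C₀ e^(−kt)  ⇒  t = ln(C₀/C) / k
t = ln(384/20.8) / 0.005458 = 2.916 / 0.005458 ≈ 534 minutes

534 minutes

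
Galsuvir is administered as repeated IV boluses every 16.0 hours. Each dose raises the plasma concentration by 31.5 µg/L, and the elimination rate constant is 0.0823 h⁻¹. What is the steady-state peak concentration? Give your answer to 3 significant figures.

43.0 µg/L

Fraction remaining after one interval: e^(−kτ) = e^(−0.08230 × 16.0) = 0.2680
R = 1 / (1 − 0.2680) = 1.366
Css,max = 31.5 × 1.366 ≈ 43.0 µg/L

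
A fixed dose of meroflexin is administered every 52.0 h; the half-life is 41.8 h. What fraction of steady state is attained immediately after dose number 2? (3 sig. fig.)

0.822

k = ln 2 / 41.8 = 0.01658 h⁻¹
f_n = 1 − e^(−nkτ) = 1 − e^(−2 × 0.01658 × 52.0) = 1 − e^(−1.725) = 1 − 0.1782 ≈ 0.822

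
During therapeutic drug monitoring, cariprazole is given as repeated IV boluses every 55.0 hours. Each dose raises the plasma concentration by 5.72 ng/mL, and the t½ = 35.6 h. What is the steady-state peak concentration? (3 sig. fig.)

k = ln 2 / 35.6 = 0.01947 h⁻¹
Fraction remaining after one interval: e^(−kτ) = e^(−0.01947 × 55.0) = 0.3427
R = 1 / (1 − 0.3427) = 1.521
Css,max = 5.72 × 1.521 ≈ 8.70 ng/mL

8.70 ng/mL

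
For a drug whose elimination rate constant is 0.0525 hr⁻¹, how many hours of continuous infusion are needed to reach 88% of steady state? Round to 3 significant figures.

f = 1 − e^(−kt)  ⇒  t = −ln(1 − f) / k
t = −ln(1 − 0.88) / 0.05250 = 2.120 / 0.05250 ≈ 40.4 hours

40.4 hours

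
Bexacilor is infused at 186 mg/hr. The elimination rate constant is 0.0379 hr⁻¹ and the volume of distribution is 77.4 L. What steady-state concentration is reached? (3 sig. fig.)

CL = k · V = 0.0379 × 77.4 = 2.933 L/hr
Css = rate / CL = 186 / 2.933 ≈ 63.4 mg/L

63.4 mg/L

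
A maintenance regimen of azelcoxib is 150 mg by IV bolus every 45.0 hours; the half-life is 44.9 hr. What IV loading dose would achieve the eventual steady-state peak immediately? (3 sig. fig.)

k = ln 2 / 44.9 = 0.01544 hr⁻¹
Accumulation ratio R = 1 / (1 − e^(−kτ)) = 1 / (1 − e^(−0.01544×45.0)) = 1 / (1 − 0.4992) = 1.997
Loading dose = maintenance dose × R = 150 × 1.997 ≈ 300 mg

300 mg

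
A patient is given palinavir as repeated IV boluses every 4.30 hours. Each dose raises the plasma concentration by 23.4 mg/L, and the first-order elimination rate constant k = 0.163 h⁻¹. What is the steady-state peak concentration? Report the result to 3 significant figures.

46.4 mg/L

Fraction remaining after one interval: e^(−kτ) = e^(−0.1630 × 4.30) = 0.4961
R = 1 / (1 − 0.4961) = 1.985
Css,max = 23.4 × 1.985 ≈ 46.4 mg/L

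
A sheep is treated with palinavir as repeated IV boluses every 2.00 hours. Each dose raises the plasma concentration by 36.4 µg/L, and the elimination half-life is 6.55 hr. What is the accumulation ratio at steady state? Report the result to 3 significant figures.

5.24

k = ln 2 / 6.55 = 0.1058 hr⁻¹
Fraction remaining after one interval: e^(−kτ) = e^(−0.1058 × 2.00) = 0.8092
R = 1 / (1 − 0.8092) = 1 / 0.1908 ≈ 5.24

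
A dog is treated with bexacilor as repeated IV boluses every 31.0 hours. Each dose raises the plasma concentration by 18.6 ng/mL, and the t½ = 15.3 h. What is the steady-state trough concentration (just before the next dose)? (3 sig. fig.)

6.05 ng/mL

k = ln 2 / 15.3 = 0.04530 h⁻¹
Fraction remaining after one interval: e^(−kτ) = e^(−0.04530 × 31.0) = 0.2455
R = 1 / (1 − 0.2455) = 1.325
Css,max = 18.6 × 1.325 = 24.65 ng/mL
Css,min = Css,max × e^(−kτ) = 24.65 × 0.2455 ≈ 6.05 ng/mL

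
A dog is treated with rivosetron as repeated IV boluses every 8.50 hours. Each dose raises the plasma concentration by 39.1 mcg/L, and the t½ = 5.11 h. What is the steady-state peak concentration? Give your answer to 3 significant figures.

57.1 mcg/L

k = ln 2 / 5.11 = 0.1356 h⁻¹
Fraction remaining after one interval: e^(−kτ) = e^(−0.1356 × 8.50) = 0.3157
R = 1 / (1 − 0.3157) = 1.461
Css,max = 39.1 × 1.461 ≈ 57.1 mcg/L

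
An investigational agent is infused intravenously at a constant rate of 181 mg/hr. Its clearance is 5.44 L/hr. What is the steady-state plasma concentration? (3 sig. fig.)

33.3 µg/mL

Css = infusion rate / CL = 181 / 5.44 ≈ 33.3 µg/mL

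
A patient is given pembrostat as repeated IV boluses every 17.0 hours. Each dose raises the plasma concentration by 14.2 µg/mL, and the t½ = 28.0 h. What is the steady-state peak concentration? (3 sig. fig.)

k = ln 2 / 28.0 = 0.02476 h⁻¹
Fraction remaining after one interval: e^(−kτ) = e^(−0.02476 × 17.0) = 0.6565
R = 1 / (1 − 0.6565) = 2.911
Css,max = 14.2 × 2.911 ≈ 41.3 µg/mL

41.3 µg/mL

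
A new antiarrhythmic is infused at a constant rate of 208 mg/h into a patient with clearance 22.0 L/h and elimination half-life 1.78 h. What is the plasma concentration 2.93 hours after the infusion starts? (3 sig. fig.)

6.43 µg/mL

Css = rate / CL = 208 / 22.0 = 9.455 µg/mL
k = ln 2 / 1.78 = 0.3894 h⁻¹
C(t) = Css (1 − e^(−kt)) = 9.455 × (1 − e^(−1.141)) = 9.455 × 0.6805 ≈ 6.43 µg/mL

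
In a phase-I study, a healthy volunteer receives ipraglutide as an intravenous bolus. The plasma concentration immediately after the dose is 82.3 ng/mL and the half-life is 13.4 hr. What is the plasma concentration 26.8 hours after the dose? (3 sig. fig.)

k = ln 2 / 13.4 = 0.05173 hr⁻¹
26.8 hr is 2.000 half-lives, so C = 82.3 × (1/2)^2.000 = 82.3 × 0.2500 ≈ 20.6 ng/mL

20.6 ng/mL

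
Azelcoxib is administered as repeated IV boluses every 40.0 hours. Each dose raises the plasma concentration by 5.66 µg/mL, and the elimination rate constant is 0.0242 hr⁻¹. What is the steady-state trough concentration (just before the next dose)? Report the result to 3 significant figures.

Fraction remaining after one interval: e^(−kτ) = e^(−0.02420 × 40.0) = 0.3798
R = 1 / (1 − 0.3798) = 1.612
Css,max = 5.66 × 1.612 = 9.127 µg/mL
Css,min = Css,max × e^(−kτ) = 9.127 × 0.3798 ≈ 3.47 µg/mL

3.47 µg/mL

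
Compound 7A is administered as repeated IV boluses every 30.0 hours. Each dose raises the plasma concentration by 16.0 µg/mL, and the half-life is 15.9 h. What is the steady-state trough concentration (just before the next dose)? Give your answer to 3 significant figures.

5.93 µg/mL

k = ln 2 / 15.9 = 0.04359 h⁻¹
Fraction remaining after one interval: e^(−kτ) = e^(−0.04359 × 30.0) = 0.2704
R = 1 / (1 − 0.2704) = 1.371
Css,max = 16.0 × 1.371 = 21.93 µg/mL
Css,min = Css,max × e^(−kτ) = 21.93 × 0.2704 ≈ 5.93 µg/mL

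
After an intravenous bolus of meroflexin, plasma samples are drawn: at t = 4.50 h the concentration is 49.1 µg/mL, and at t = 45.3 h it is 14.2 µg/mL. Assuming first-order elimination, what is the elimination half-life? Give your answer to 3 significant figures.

k = ln(C₁/C₂) / (t₂ − t₁) = ln(49.1/14.2) / (45.3 − 4.50)
  = 1.241 / 40.80 = 0.03041 h⁻¹
t½ = ln 2 / k = ln 2 / 0.03041 ≈ 22.8 hours

22.8 hours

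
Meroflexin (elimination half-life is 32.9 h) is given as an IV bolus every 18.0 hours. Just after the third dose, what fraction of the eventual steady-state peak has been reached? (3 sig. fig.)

k = ln 2 / 32.9 = 0.02107 h⁻¹
f_n = 1 − e^(−nkτ) = 1 − e^(−3 × 0.02107 × 18.0) = 1 − e^(−1.138) = 1 − 0.3206 ≈ 0.679

0.679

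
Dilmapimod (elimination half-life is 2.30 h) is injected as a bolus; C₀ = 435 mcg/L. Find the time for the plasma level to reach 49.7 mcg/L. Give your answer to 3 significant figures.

7.20 hours

k = ln 2 / 2.30 = 0.3014 h⁻¹
C(t) = C₀ e^(−kt)  ⇒  t = ln(C₀/C) / k
t = ln(435/49.7) / 0.3014 = 2.169 / 0.3014 ≈ 7.20 hours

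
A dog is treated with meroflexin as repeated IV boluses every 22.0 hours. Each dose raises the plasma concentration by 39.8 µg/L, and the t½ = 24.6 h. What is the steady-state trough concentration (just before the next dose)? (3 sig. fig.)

k = ln 2 / 24.6 = 0.02818 h⁻¹
Fraction remaining after one interval: e^(−kτ) = e^(−0.02818 × 22.0) = 0.5380
R = 1 / (1 − 0.5380) = 2.165
Css,max = 39.8 × 2.165 = 86.15 µg/L
Css,min = Css,max × e^(−kτ) = 86.15 × 0.5380 ≈ 46.3 µg/L

46.3 µg/L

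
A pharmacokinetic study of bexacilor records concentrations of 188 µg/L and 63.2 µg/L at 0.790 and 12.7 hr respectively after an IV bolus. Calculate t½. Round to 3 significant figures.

7.57 hours

k = ln(C₁/C₂) / (t₂ − t₁) = ln(188/63.2) / (12.7 − 0.790)
  = 1.090 / 11.91 = 0.09153 hr⁻¹
t½ = ln 2 / k = ln 2 / 0.09153 ≈ 7.57 hours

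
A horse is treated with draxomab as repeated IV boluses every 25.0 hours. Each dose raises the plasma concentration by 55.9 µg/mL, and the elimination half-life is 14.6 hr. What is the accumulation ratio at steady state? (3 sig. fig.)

k = ln 2 / 14.6 = 0.04748 hr⁻¹
Fraction remaining after one interval: e^(−kτ) = e^(−0.04748 × 25.0) = 0.3052
R = 1 / (1 − 0.3052) = 1 / 0.6948 ≈ 1.44

1.44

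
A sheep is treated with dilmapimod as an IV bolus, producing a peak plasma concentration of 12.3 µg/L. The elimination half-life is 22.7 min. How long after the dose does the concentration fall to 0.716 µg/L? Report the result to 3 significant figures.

k = ln 2 / 22.7 = 0.03054 min⁻¹
C(t) = C₀ e^(−kt)  ⇒  t = ln(C₀/C) / k
t = ln(12.3/0.716) / 0.03054 = 2.844 / 0.03054 ≈ 93.1 minutes

93.1 minutes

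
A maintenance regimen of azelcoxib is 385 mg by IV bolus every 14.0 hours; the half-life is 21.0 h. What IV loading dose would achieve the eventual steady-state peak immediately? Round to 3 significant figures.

k = ln 2 / 21.0 = 0.03301 h⁻¹
Accumulation ratio R = 1 / (1 − e^(−kτ)) = 1 / (1 − e^(−0.03301×14.0)) = 1 / (1 − 0.6300) = 2.702
Loading dose = maintenance dose × R = 385 × 2.702 ≈ 1040 mg

1040 mg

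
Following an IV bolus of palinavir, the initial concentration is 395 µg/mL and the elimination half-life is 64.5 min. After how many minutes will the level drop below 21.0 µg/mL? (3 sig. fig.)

k = ln 2 / 64.5 = 0.01075 min⁻¹
C(t) = C₀ e^(−kt)  ⇒  t = ln(C₀/C) / k
t = ln(395/21.0) / 0.01075 = 2.934 / 0.01075 ≈ 273 minutes

273 minutes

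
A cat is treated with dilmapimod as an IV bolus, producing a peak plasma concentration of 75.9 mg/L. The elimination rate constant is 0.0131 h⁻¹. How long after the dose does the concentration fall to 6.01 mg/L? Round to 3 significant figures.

194 hours

C(t) = C₀ e^(−kt)  ⇒  t = ln(C₀/C) / k
t = ln(75.9/6.01) / 0.01310 = 2.536 / 0.01310 ≈ 194 hours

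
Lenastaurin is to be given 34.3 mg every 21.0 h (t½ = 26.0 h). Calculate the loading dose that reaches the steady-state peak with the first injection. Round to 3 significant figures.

k = ln 2 / 26.0 = 0.02666 h⁻¹
Accumulation ratio R = 1 / (1 − e^(−kτ)) = 1 / (1 − e^(−0.02666×21.0)) = 1 / (1 − 0.5713) = 2.333
Loading dose = maintenance dose × R = 34.3 × 2.333 ≈ 80.0 mg

80.0 mg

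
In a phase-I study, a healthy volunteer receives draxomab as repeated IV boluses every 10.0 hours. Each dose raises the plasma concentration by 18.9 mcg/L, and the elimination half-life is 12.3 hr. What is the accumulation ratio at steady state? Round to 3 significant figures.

k = ln 2 / 12.3 = 0.05635 hr⁻¹
Fraction remaining after one interval: e^(−kτ) = e^(−0.05635 × 10.0) = 0.5692
R = 1 / (1 − 0.5692) = 1 / 0.4308 ≈ 2.32

2.32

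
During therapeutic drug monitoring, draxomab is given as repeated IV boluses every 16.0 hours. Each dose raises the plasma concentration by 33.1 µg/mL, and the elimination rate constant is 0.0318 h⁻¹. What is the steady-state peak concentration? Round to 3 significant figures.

83.0 µg/mL

Fraction remaining after one interval: e^(−kτ) = e^(−0.03180 × 16.0) = 0.6012
R = 1 / (1 − 0.6012) = 2.508
Css,max = 33.1 × 2.508 ≈ 83.0 µg/mL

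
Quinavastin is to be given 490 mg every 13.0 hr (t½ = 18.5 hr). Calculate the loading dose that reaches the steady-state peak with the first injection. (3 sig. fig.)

1270 mg

k = ln 2 / 18.5 = 0.03747 hr⁻¹
Accumulation ratio R = 1 / (1 − e^(−kτ)) = 1 / (1 − e^(−0.03747×13.0)) = 1 / (1 − 0.6144) = 2.593
Loading dose = maintenance dose × R = 490 × 2.593 ≈ 1270 mg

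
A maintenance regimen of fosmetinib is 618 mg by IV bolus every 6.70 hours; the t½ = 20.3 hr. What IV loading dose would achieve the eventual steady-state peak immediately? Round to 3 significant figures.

3020 mg

k = ln 2 / 20.3 = 0.03415 hr⁻¹
Accumulation ratio R = 1 / (1 − e^(−kτ)) = 1 / (1 − e^(−0.03415×6.70)) = 1 / (1 − 0.7955) = 4.890
Loading dose = maintenance dose × R = 618 × 4.890 ≈ 3020 mg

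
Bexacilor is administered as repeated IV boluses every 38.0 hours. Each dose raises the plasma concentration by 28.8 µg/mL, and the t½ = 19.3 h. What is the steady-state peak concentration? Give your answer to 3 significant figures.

k = ln 2 / 19.3 = 0.03591 h⁻¹
Fraction remaining after one interval: e^(−kτ) = e^(−0.03591 × 38.0) = 0.2554
R = 1 / (1 − 0.2554) = 1.343
Css,max = 28.8 × 1.343 ≈ 38.7 µg/mL

38.7 µg/mL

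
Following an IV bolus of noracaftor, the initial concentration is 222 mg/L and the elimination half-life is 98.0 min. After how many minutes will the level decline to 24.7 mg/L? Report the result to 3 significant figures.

310 minutes

k = ln 2 / 98.0 = 0.007073 min⁻¹
C(t) = C₀ e^(−kt)  ⇒  t = ln(C₀/C) / k
t = ln(222/24.7) / 0.007073 = 2.196 / 0.007073 ≈ 310 minutes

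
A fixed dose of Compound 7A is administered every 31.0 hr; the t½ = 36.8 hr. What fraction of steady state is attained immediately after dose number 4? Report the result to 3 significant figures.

0.903

k = ln 2 / 36.8 = 0.01884 hr⁻¹
f_n = 1 − e^(−nkτ) = 1 − e^(−4 × 0.01884 × 31.0) = 1 − e^(−2.336) = 1 − 0.09675 ≈ 0.903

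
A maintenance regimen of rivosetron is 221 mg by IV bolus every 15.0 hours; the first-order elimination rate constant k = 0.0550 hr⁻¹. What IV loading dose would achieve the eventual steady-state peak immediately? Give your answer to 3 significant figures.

Accumulation ratio R = 1 / (1 − e^(−kτ)) = 1 / (1 − e^(−0.05500×15.0)) = 1 / (1 − 0.4382) = 1.780
Loading dose = maintenance dose × R = 221 × 1.780 ≈ 393 mg

393 mg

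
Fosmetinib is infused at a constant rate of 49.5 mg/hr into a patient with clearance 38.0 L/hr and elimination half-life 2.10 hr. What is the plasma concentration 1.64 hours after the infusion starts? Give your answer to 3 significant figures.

0.545 mg/L

Css = rate / CL = 49.5 / 38.0 = 1.303 mg/L
k = ln 2 / 2.10 = 0.3301 hr⁻¹
C(t) = Css (1 − e^(−kt)) = 1.303 × (1 − e^(−0.5413)) = 1.303 × 0.4180 ≈ 0.545 mg/L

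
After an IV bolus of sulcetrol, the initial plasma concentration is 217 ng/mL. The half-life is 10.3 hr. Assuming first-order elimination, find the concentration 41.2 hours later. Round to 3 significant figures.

13.6 ng/mL

k = ln 2 / 10.3 = 0.06730 hr⁻¹
41.2 hr is 4.000 half-lives, so C = 217 × (1/2)^4.000 = 217 × 0.06250 ≈ 13.6 ng/mL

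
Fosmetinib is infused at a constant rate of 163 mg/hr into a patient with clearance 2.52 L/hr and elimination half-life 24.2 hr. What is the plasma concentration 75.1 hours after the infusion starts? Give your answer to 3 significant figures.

57.2 µg/mL

Css = rate / CL = 163 / 2.52 = 64.68 µg/mL
k = ln 2 / 24.2 = 0.02864 hr⁻¹
C(t) = Css (1 − e^(−kt)) = 64.68 × (1 − e^(−2.151)) = 64.68 × 0.8836 ≈ 57.2 µg/mL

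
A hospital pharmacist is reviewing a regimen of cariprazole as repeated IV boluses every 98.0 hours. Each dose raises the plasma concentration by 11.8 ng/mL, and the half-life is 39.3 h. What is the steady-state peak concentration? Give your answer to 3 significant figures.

k = ln 2 / 39.3 = 0.01764 h⁻¹
Fraction remaining after one interval: e^(−kτ) = e^(−0.01764 × 98.0) = 0.1776
R = 1 / (1 − 0.1776) = 1.216
Css,max = 11.8 × 1.216 ≈ 14.3 ng/mL

14.3 ng/mL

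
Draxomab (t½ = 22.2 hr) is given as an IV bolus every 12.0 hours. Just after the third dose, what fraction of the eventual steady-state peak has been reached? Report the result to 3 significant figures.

k = ln 2 / 22.2 = 0.03122 hr⁻¹
f_n = 1 − e^(−nkτ) = 1 − e^(−3 × 0.03122 × 12.0) = 1 − e^(−1.124) = 1 − 0.3250 ≈ 0.675

0.675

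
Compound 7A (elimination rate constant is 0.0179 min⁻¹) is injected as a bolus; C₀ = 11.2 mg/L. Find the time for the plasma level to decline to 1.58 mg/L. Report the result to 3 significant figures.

109 minutes

C(t) = C₀ e^(−kt)  ⇒  t = ln(C₀/C) / k
t = ln(11.2/1.58) / 0.01790 = 1.958 / 0.01790 ≈ 109 minutes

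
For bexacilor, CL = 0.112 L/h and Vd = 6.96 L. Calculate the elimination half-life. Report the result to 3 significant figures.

k = CL / V = 0.112 / 6.96 = 0.01609 h⁻¹
t½ = ln 2 / k = ln 2 / 0.01609 ≈ 43.1 hours

43.1 hours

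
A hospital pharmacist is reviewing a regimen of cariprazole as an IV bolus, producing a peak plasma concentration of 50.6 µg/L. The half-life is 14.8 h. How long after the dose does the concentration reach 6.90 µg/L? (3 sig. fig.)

42.5 hours

k = ln 2 / 14.8 = 0.04683 h⁻¹
C(t) = C₀ e^(−kt)  ⇒  t = ln(C₀/C) / k
t = ln(50.6/6.90) / 0.04683 = 1.992 / 0.04683 ≈ 42.5 hours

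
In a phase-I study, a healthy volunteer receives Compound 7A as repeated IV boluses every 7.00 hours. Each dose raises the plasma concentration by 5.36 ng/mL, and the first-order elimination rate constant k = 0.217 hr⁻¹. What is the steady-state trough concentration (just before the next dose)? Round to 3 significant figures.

1.50 ng/mL

Fraction remaining after one interval: e^(−kτ) = e^(−0.2170 × 7.00) = 0.2189
R = 1 / (1 − 0.2189) = 1.280
Css,max = 5.36 × 1.280 = 6.862 ng/mL
Css,min = Css,max × e^(−kτ) = 6.862 × 0.2189 ≈ 1.50 ng/mL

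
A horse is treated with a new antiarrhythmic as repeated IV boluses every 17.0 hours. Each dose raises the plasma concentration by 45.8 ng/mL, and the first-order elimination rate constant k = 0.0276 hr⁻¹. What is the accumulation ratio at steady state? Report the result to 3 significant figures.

2.67

Fraction remaining after one interval: e^(−kτ) = e^(−0.02760 × 17.0) = 0.6255
R = 1 / (1 − 0.6255) = 1 / 0.3745 ≈ 2.67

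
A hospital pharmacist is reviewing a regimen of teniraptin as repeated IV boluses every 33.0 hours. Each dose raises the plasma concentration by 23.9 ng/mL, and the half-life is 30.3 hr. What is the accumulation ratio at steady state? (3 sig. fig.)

k = ln 2 / 30.3 = 0.02288 hr⁻¹
Fraction remaining after one interval: e^(−kτ) = e^(−0.02288 × 33.0) = 0.4701
R = 1 / (1 − 0.4701) = 1 / 0.5299 ≈ 1.89

1.89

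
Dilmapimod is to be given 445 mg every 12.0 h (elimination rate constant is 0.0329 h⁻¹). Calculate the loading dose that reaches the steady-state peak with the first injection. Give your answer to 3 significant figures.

1360 mg

Accumulation ratio R = 1 / (1 − e^(−kτ)) = 1 / (1 − e^(−0.03290×12.0)) = 1 / (1 − 0.6738) = 3.066
Loading dose = maintenance dose × R = 445 × 3.066 ≈ 1360 mg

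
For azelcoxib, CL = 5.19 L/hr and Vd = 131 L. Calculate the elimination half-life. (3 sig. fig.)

k = CL / V = 5.19 / 131 = 0.03962 hr⁻¹
t½ = ln 2 / k = ln 2 / 0.03962 ≈ 17.5 hours

17.5 hours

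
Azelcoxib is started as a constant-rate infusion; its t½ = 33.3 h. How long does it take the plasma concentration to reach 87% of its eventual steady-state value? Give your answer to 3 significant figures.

98.0 hours

k = ln 2 / 33.3 = 0.02082 h⁻¹
f = 1 − e^(−kt)  ⇒  t = −ln(1 − f) / k
t = −ln(1 − 0.87) / 0.02082 = 2.040 / 0.02082 ≈ 98.0 hours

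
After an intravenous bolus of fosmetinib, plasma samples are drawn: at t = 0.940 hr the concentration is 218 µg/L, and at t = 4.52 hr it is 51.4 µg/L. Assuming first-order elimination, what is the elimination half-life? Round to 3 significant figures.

1.72 hours

k = ln(C₁/C₂) / (t₂ − t₁) = ln(218/51.4) / (4.52 − 0.940)
  = 1.445 / 3.580 = 0.4036 hr⁻¹
t½ = ln 2 / k = ln 2 / 0.4036 ≈ 1.72 hours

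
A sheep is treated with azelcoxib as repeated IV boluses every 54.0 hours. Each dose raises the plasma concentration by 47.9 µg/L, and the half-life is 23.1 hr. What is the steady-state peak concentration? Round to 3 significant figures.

k = ln 2 / 23.1 = 0.03001 hr⁻¹
Fraction remaining after one interval: e^(−kτ) = e^(−0.03001 × 54.0) = 0.1978
R = 1 / (1 − 0.1978) = 1.247
Css,max = 47.9 × 1.247 ≈ 59.7 µg/L

59.7 µg/L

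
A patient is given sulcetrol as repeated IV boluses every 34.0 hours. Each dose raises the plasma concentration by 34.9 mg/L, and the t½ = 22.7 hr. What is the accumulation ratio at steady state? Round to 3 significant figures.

k = ln 2 / 22.7 = 0.03054 hr⁻¹
Fraction remaining after one interval: e^(−kτ) = e^(−0.03054 × 34.0) = 0.3541
R = 1 / (1 − 0.3541) = 1 / 0.6459 ≈ 1.55

1.55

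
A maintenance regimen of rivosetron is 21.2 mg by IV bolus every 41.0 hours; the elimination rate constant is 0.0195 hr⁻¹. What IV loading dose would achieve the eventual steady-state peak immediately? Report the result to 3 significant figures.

38.5 mg

Accumulation ratio R = 1 / (1 − e^(−kτ)) = 1 / (1 − e^(−0.01950×41.0)) = 1 / (1 − 0.4496) = 1.817
Loading dose = maintenance dose × R = 21.2 × 1.817 ≈ 38.5 mg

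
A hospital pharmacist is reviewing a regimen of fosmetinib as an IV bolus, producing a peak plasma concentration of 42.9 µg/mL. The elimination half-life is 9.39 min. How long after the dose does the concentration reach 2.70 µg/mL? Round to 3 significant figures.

k = ln 2 / 9.39 = 0.07382 min⁻¹
C(t) = C₀ e^(−kt)  ⇒  t = ln(C₀/C) / k
t = ln(42.9/2.70) / 0.07382 = 2.766 / 0.07382 ≈ 37.5 minutes

37.5 minutes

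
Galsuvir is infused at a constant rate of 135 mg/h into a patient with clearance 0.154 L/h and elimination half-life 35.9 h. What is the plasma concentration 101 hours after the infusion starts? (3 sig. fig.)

Css = rate / CL = 135 / 0.154 = 876.6 µg/mL
k = ln 2 / 35.9 = 0.01931 h⁻¹
C(t) = Css (1 − e^(−kt)) = 876.6 × (1 − e^(−1.950)) = 876.6 × 0.8577 ≈ 752 µg/mL

752 µg/mL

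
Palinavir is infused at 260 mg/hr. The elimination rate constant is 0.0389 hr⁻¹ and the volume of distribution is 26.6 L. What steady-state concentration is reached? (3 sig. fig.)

CL = k · V = 0.0389 × 26.6 = 1.035 L/hr
Css = rate / CL = 260 / 1.035 ≈ 251 mg/L

251 mg/L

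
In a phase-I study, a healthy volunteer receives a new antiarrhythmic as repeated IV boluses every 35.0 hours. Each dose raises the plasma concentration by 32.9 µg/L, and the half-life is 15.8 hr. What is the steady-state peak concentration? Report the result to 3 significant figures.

41.9 µg/L

k = ln 2 / 15.8 = 0.04387 hr⁻¹
Fraction remaining after one interval: e^(−kτ) = e^(−0.04387 × 35.0) = 0.2154
R = 1 / (1 − 0.2154) = 1.274
Css,max = 32.9 × 1.274 ≈ 41.9 µg/L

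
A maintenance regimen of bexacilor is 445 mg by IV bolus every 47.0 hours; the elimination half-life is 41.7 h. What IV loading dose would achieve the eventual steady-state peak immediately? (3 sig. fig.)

k = ln 2 / 41.7 = 0.01662 h⁻¹
Accumulation ratio R = 1 / (1 − e^(−kτ)) = 1 / (1 − e^(−0.01662×47.0)) = 1 / (1 − 0.4578) = 1.844
Loading dose = maintenance dose × R = 445 × 1.844 ≈ 821 mg

821 mg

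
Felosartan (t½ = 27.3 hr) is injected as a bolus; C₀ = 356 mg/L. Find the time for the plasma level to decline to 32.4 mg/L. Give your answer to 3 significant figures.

k = ln 2 / 27.3 = 0.02539 hr⁻¹
C(t) = C₀ e^(−kt)  ⇒  t = ln(C₀/C) / k
t = ln(356/32.4) / 0.02539 = 2.397 / 0.02539 ≈ 94.4 hours

94.4 hours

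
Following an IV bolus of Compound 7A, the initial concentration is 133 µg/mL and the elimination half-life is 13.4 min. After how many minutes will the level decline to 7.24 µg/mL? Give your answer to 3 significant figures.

k = ln 2 / 13.4 = 0.05173 min⁻¹
C(t) = C₀ e^(−kt)  ⇒  t = ln(C₀/C) / k
t = ln(133/7.24) / 0.05173 = 2.911 / 0.05173 ≈ 56.3 minutes

56.3 minutes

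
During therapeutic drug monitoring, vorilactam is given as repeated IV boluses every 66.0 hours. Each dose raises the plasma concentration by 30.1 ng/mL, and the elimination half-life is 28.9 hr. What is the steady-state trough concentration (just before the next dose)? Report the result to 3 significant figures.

k = ln 2 / 28.9 = 0.02398 hr⁻¹
Fraction remaining after one interval: e^(−kτ) = e^(−0.02398 × 66.0) = 0.2054
R = 1 / (1 − 0.2054) = 1.258
Css,max = 30.1 × 1.258 = 37.88 ng/mL
Css,min = Css,max × e^(−kτ) = 37.88 × 0.2054 ≈ 7.78 ng/mL

7.78 ng/mL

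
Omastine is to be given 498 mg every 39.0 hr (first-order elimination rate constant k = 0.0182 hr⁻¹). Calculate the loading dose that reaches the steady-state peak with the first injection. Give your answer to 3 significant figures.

Accumulation ratio R = 1 / (1 − e^(−kτ)) = 1 / (1 − e^(−0.01820×39.0)) = 1 / (1 − 0.4917) = 1.968
Loading dose = maintenance dose × R = 498 × 1.968 ≈ 980 mg

980 mg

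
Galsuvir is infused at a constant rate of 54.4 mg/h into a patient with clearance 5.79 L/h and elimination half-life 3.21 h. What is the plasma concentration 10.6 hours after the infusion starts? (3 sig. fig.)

Css = rate / CL = 54.4 / 5.79 = 9.396 mg/L
k = ln 2 / 3.21 = 0.2159 h⁻¹
C(t) = Css (1 − e^(−kt)) = 9.396 × (1 − e^(−2.289)) = 9.396 × 0.8986 ≈ 8.44 mg/L

8.44 mg/L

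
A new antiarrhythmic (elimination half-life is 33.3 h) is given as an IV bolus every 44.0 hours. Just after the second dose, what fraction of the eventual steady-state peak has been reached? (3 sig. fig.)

0.840

k = ln 2 / 33.3 = 0.02082 h⁻¹
f_n = 1 − e^(−nkτ) = 1 − e^(−2 × 0.02082 × 44.0) = 1 − e^(−1.832) = 1 − 0.1601 ≈ 0.840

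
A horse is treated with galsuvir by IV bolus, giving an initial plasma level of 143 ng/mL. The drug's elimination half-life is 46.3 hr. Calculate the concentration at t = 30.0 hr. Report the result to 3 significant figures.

k = ln 2 / 46.3 = 0.01497 hr⁻¹
30.0 hr is 0.6479 half-lives, so C = 143 × (1/2)^0.6479 = 143 × 0.6382 ≈ 91.3 ng/mL

91.3 ng/mL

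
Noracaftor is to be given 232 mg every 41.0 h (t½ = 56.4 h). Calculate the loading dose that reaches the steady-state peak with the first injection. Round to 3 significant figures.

586 mg

k = ln 2 / 56.4 = 0.01229 h⁻¹
Accumulation ratio R = 1 / (1 − e^(−kτ)) = 1 / (1 − e^(−0.01229×41.0)) = 1 / (1 − 0.6042) = 2.526
Loading dose = maintenance dose × R = 232 × 2.526 ≈ 586 mg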